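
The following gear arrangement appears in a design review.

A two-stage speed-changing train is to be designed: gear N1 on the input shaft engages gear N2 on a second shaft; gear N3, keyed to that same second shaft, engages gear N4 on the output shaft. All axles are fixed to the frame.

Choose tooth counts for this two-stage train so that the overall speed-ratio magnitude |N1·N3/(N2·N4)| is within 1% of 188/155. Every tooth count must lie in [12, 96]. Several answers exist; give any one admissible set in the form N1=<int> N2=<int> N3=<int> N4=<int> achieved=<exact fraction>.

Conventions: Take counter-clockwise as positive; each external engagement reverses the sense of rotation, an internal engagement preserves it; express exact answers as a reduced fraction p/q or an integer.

N1=12 N2=15 N3=47 N4=31 achieved=188/155

topology: fixed-axis compound train — 2 stages, target 188/155
target = 188/155 in lowest terms: an exact hit needs N1·N3 = k·188 and N2·N4 = k·155 for one integer k, every count in [12, 96]; additionally prefer no 1:1 stage (N1 ≠ N2, N3 ≠ N4)
k = 1…2: no 1:1-free in-range split of k·188 and k·155 into factor pairs; take k = 3
k = 3: N1·N3 = 564 = 12·47, N2·N4 = 465 = 15·31
achieved = 12·47/(15·31) = 188/155; |achieved − target| = 0 ≤ 47/3875 ✓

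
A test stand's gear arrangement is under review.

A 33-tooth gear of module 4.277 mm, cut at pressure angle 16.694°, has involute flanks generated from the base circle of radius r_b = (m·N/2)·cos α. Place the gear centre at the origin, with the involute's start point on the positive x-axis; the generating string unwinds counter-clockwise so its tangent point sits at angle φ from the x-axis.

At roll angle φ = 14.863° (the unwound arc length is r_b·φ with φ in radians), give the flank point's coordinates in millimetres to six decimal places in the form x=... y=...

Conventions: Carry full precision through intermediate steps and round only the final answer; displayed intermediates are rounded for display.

x=69.832378 y=0.390685

class = single-mesh tooth geometry [base-circle involute, m = 4.277, 33T]
pitch radius r_p = m·N/2 = 4.277·33/2 = 70.570500
base radius r_b = r_p·cos α = 70.570500·cos 16.694° = 67.596136
roll angle φ = 14.863° = 0.25940829 rad
x = r_b·(cos φ + φ·sin φ) = 69.832378
y = r_b·(sin φ − φ·cos φ) = 0.390685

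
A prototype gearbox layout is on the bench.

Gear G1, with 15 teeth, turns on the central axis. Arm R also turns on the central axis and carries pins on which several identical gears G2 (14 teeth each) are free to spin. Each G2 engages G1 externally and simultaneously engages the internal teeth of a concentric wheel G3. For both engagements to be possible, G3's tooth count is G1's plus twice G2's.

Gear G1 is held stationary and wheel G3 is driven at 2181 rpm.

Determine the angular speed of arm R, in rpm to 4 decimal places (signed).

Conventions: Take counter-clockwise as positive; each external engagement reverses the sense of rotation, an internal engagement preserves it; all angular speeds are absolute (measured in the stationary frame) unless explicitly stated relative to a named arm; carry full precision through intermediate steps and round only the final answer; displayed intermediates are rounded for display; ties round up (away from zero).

+1616.9483 rpm

recognized (axles ride arm R): planetary set, 15/14/43 teeth
normalise by the input: solve with ω_ring = 1, then scale by 2181 rpm
ring teeth: 15 + 2·14 = 43
15(ω_sun−ω_arm) = −43(ω_ring−ω_arm),  ω_sun = 0, ω_ring = 1
15(0−ω_arm) = −43(1−ω_arm)  ⇒  58·ω_arm = 43  ⇒  ω_arm = 43/58
scale: ω_arm = 43/58 × 2181 rpm = +1616.9483 rpm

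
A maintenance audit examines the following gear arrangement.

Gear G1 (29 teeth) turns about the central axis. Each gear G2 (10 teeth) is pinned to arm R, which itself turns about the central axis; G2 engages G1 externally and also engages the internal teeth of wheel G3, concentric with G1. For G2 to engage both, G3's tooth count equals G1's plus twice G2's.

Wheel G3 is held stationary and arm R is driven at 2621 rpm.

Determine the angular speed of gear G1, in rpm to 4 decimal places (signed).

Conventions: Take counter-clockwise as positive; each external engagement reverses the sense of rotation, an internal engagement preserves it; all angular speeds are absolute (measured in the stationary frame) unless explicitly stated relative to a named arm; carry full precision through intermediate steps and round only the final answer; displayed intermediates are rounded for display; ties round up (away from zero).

+7049.5862 rpm

recognized (axles ride arm R): planetary set, 29/10/49 teeth
normalise by the input: solve with ω_arm = 1, then scale by 2621 rpm
ring teeth: 29 + 2·10 = 49
29(ω_sun−ω_arm) = −49(ω_ring−ω_arm),  ω_ring = 0, ω_arm = 1
ω_sun = 1 − (49/29)(0−1) = 78/29
scale: ω_sun = 78/29 × 2621 rpm = +7049.5862 rpm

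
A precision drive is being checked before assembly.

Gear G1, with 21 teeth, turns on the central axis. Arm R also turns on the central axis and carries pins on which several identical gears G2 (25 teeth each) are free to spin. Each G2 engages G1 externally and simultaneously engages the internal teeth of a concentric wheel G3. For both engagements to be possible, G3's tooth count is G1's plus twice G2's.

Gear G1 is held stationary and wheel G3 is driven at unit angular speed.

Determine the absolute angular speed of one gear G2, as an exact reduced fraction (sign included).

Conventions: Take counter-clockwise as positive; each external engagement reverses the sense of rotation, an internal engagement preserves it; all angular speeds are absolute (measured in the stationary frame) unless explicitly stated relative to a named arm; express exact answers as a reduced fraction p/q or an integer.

recognized (axles ride arm R): planetary set, 21/25/71 teeth
ring teeth: 21 + 2·25 = 71
21(ω_sun−ω_arm) = −71(ω_ring−ω_arm),  ω_sun = 0, ω_ring = 1
21(0−ω_arm) = −71(1−ω_arm)  ⇒  92·ω_arm = 71  ⇒  ω_arm = 71/92
sun–planet mesh: 21·(0−71/92) = −25·(ω_p−ω_arm)  ⇒  ω_p−ω_arm = 1491/2300
ω_p = 71/92 + 1491/2300 = 71/50
exact speed ratio = 71/50

71/50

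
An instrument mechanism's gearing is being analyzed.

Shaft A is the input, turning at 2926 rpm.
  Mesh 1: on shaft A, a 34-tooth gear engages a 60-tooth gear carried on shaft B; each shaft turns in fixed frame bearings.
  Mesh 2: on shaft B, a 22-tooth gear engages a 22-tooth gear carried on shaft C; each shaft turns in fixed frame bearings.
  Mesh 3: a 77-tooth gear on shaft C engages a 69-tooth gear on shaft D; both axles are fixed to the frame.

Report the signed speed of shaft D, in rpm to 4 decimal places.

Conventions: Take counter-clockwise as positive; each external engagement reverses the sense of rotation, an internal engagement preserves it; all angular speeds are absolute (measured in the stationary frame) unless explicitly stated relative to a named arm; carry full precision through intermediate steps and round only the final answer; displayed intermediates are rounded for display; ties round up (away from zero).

-1850.3063 rpm

topology: fixed-axis compound train — 3 meshes, A→D
mesh 1 [34T→60T]: ω = 2926.0000×34/60 = 1658.0667 rpm, sense flips to −
mesh 2 [22T→22T]: ω = 1658.0667×22/22 = 1658.0667 rpm, sense flips to +
mesh 3 [77T→69T]: ω = 1658.0667×77/69 = 1850.3063 rpm, sense flips to −
signed output speed = -1850.3063 rpm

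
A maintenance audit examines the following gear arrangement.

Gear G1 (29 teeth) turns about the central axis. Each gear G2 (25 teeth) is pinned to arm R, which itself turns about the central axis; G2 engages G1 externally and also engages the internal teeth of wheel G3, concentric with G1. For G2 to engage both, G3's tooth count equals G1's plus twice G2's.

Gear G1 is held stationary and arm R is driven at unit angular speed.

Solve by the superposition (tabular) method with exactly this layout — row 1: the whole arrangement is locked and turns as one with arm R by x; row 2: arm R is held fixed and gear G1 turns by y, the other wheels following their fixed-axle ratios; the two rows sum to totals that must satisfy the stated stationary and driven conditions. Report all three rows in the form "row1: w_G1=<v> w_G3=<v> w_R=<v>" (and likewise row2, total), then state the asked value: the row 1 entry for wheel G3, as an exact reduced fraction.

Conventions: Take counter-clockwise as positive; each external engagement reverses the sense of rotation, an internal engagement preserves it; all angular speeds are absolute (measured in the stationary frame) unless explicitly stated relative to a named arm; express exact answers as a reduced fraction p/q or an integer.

row1: w_G1=1 w_G3=1 w_R=1
row2: w_G1=-1 w_G3=29/79 w_R=0
total: w_G1=0 w_G3=108/79 w_R=1
asked value: 1

recognized (axles ride arm R): planetary set, 29/25/79 teeth
row 1 — lock + rotate with arm: ω_sun = ω_ring = ω_arm = x
row 2: sun turns y, ring = −(29/79)·y, arm 0
boundary: total ω_sun = x + y = 0 and total ω_arm = x = 1  ⇒  y = -1, x = 1
row 2 ring = −(29/79)·(-1) = 29/79
totals (row 1 + row 2): sun 1 + (-1) = 0, ring 1 + 29/79 = 108/79, arm 1 + 0 = 1
asked cell (row1, ring) = 1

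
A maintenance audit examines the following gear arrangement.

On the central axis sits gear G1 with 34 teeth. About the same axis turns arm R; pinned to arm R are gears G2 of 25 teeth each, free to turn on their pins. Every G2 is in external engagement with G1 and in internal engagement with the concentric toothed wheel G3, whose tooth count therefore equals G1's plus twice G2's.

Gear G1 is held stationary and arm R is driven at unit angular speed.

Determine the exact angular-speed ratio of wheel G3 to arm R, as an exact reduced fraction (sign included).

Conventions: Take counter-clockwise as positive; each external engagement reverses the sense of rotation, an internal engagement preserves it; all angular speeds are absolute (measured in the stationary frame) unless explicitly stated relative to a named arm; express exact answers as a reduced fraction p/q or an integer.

59/42

planetary set (34T centre, 25T on arm, 84T internal) — Willis relation
ring teeth: 34 + 2·25 = 84
34(ω_sun−ω_arm) = −84(ω_ring−ω_arm),  ω_sun = 0, ω_arm = 1
ω_ring = 1 − (34/84)(0−1) = 59/42
ω_out/ω_in = 59/42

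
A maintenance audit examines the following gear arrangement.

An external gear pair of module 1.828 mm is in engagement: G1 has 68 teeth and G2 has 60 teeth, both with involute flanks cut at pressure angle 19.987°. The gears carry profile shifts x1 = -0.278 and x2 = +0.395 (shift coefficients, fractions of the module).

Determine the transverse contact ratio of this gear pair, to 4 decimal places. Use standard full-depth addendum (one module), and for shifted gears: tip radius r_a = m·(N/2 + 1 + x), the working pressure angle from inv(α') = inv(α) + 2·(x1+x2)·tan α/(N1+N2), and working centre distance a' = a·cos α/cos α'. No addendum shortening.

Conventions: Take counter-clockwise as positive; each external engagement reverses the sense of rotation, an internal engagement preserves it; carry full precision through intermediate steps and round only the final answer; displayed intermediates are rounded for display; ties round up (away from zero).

1.7576

single-mesh involute tooth geometry (68T engaging 60T at module 1.828)
base radii: r_b1 = 58.408597, r_b2 = 51.536998
tip radii: r_a1 = 63.471816, r_a2 = 57.390060
inv(α') = inv(19.987°) + 2·(-0.278+0.395)·tan α/(68+60) = 0.01553926  ⇒  α' = 20.27059°
a' = a·cos α / cos α' = 116.9920·cos 19.987°/cos 20.27059° = 117.204427
action lengths: √(r_a1²−r_b1²) = 24.841642, √(r_a2²−r_b2²) = 25.249888
base pitch p_b = π·m·cos α = 5.396942
CR = (24.841642 + 25.249888 − 117.204427·sin 20.27059°)/5.396942 = 1.757583
contact ratio ≈ 1.7576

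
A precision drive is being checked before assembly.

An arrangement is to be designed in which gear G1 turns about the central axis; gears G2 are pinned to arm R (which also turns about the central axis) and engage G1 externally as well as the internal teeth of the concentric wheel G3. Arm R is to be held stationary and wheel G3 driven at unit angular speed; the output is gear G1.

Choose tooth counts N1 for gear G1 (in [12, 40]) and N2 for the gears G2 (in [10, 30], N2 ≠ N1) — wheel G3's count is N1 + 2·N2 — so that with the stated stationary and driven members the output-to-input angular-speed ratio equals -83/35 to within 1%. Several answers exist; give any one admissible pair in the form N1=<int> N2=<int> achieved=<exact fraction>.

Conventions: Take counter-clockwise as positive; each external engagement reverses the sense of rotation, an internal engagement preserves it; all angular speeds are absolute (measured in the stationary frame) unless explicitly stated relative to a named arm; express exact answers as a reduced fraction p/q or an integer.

class = planetary set [ratio -83/35 wanted; Willis about the carrier]
Willis with ω_arm = 0: ω_sun/ω_ring = −N3/N1; set equal to -83/35  ⇒  N3/N1 = −(-83/35) = 83/35
N3 = N1 + 2·N2  ⇒  N2/N1 = (N3/N1 − 1)/2 = (83/35 − 1)/2 = 24/35
smallest multiple with N1 ≥ 12 and N2 ≥ 10: k = 1  ⇒  N1 = 1·35 = 35, N2 = 1·24 = 24 (N1 ≤ 40, N2 ≤ 30, N2 ≠ N1 ✓), N3 = 35 + 2·24 = 83
check: −N3/N1 with N1 = 35, N3 = 83 gives -83/35; |achieved − target| = 0 ≤ 83/3500 ✓

N1=35 N2=24 achieved=-83/35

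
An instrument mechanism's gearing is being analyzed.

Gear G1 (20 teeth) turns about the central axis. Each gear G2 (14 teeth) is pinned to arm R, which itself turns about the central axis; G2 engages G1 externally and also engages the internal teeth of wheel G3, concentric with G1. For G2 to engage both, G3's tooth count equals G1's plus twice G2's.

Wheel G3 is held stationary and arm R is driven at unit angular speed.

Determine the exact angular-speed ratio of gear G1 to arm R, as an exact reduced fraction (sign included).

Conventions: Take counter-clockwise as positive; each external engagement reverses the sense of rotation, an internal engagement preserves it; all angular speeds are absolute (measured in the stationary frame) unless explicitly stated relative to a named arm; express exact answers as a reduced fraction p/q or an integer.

17/5

topology: planetary set — G1 20T / G2 14T / G3 48T, arm = carrier (Willis)
ring teeth: 20 + 2·14 = 48
20(ω_sun−ω_arm) = −48(ω_ring−ω_arm),  ω_ring = 0, ω_arm = 1
ω_sun = 1 − (48/20)(0−1) = 17/5
ω_out/ω_in = 17/5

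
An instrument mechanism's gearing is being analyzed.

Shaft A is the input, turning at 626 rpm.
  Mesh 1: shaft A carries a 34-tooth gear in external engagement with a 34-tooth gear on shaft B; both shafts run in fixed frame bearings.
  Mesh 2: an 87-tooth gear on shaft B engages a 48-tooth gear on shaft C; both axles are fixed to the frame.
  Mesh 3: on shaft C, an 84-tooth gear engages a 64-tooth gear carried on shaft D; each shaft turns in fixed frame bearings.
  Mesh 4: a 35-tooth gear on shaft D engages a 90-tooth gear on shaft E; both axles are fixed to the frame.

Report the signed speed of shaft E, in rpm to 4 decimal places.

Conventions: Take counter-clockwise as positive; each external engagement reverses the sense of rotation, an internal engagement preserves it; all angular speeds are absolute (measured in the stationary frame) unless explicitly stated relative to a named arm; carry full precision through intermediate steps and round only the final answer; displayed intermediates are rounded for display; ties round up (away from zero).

+579.1315 rpm

4-mesh fixed-axis compound train (all bearings frame-fixed)
mesh 1 [34T→34T]: ω = 626.0000×34/34 = 626.0000 rpm, sense flips to −
mesh 2 [87T→48T]: ω = 626.0000×87/48 = 1134.6250 rpm, sense flips to +
mesh 3 [84T→64T]: ω = 1134.6250×84/64 = 1489.1953 rpm, sense flips to −
mesh 4 [35T→90T]: ω = 1489.1953×35/90 = 579.1315 rpm, sense flips to +
signed output speed = +579.1315 rpm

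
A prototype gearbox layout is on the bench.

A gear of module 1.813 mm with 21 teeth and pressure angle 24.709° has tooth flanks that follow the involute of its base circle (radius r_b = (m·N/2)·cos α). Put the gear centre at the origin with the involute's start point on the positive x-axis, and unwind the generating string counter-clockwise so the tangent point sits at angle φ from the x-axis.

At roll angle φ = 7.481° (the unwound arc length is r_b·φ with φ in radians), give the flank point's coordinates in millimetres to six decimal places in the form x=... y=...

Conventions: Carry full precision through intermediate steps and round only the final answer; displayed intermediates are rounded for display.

x=17.440349 y=0.012810

recognized (one wheel, involute flank): single-mesh tooth geometry, m = 1.813, N = 21
pitch radius r_p = m·N/2 = 1.813·21/2 = 19.036500
base radius r_b = r_p·cos α = 19.036500·cos 24.709° = 17.293566
roll angle φ = 7.481° = 0.13056808 rad
x = r_b·(cos φ + φ·sin φ) = 17.440349
y = r_b·(sin φ − φ·cos φ) = 0.012810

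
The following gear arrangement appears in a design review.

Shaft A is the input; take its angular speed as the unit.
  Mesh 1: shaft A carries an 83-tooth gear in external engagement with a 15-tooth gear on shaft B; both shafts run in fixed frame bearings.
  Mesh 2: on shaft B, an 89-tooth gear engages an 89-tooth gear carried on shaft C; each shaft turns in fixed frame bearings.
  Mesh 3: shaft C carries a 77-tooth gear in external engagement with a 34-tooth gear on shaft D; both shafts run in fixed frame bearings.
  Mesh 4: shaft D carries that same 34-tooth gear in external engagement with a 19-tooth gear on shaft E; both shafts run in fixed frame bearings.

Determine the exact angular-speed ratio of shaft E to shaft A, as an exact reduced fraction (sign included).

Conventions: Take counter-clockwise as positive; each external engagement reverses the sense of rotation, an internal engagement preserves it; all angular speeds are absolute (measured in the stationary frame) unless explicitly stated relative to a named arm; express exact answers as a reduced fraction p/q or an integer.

6391/285

class = fixed-axis compound train [4 meshes; 4 ratios multiply, 4 sense flips]
mesh 1 [83T→15T]: running ratio 83/15, sense −
mesh 2 [89T→89T]: running ratio 83/15, sense +
mesh 3 [77T→34T]: running ratio 6391/510, sense −
mesh 4 [34T→19T]: running ratio 6391/285, sense +
ω_out/ω_in = 6391/285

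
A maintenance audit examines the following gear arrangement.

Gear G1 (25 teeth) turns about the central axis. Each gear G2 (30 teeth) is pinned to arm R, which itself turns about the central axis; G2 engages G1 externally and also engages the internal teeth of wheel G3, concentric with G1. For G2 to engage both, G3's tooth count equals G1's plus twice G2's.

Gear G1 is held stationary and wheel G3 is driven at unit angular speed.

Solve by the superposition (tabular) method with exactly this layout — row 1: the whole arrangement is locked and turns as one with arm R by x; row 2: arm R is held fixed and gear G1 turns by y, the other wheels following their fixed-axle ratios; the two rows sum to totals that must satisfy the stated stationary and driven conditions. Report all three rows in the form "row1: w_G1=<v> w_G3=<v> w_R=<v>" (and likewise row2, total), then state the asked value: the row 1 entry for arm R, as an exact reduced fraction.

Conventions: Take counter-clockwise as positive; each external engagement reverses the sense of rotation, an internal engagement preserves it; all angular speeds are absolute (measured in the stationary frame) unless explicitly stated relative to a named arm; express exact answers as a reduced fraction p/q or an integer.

class = planetary set [G3 = 25+2·30 = 85; Willis about the carrier]
row 1 — lock + rotate with arm: ω_sun = ω_ring = ω_arm = x
row 2 — arm fixed, fixed-axis ratios: sun y, ring −(25/85)·y, arm 0
boundary: total ω_sun = x + y = 0 and total ω_ring = x − (25/85)·y = 1  ⇒  y = -17/22, x = 17/22
row 2 ring = −(25/85)·(-17/22) = 5/22
totals (row 1 + row 2): sun 17/22 + (-17/22) = 0, ring 17/22 + 5/22 = 1, arm 17/22 + 0 = 17/22
asked cell (row1, arm) = 17/22

row1: w_G1=17/22 w_G3=17/22 w_R=17/22
row2: w_G1=-17/22 w_G3=5/22 w_R=0
total: w_G1=0 w_G3=1 w_R=17/22
asked value: 17/22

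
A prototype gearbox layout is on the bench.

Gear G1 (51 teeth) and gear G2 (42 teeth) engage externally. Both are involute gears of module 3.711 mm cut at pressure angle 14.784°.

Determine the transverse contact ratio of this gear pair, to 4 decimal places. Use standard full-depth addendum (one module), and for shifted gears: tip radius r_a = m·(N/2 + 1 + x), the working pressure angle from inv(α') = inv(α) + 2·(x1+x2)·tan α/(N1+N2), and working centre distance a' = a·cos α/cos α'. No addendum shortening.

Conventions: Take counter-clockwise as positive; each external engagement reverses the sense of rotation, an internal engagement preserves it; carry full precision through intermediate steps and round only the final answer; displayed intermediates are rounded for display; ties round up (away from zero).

2.0792

topology: single-mesh involute geometry — m = 3.711, 51T/42T pair
base radii: r_b1 = 91.497727, r_b2 = 75.351070
tip radii: r_a1 = 98.341500, r_a2 = 81.642000
no profile shift: α' = α, a' = a
action lengths: √(r_a1²−r_b1²) = 36.044646, √(r_a2²−r_b2²) = 31.426620
base pitch p_b = π·m·cos α = 11.272494
CR = (36.044646 + 31.426620 − 172.561500·sin 14.78400°)/11.272494 = 2.079199
contact ratio ≈ 2.0792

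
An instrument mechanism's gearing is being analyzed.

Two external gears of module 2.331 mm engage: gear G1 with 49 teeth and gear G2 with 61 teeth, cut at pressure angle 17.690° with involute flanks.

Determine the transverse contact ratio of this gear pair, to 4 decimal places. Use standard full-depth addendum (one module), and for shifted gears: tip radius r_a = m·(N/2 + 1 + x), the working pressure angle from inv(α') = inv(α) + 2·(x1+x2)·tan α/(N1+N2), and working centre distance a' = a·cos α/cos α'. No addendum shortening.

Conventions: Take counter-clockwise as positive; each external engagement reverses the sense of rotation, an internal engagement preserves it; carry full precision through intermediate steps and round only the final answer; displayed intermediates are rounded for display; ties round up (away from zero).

1.9098

single-mesh involute tooth geometry (49T engaging 61T at module 2.331)
base radii: r_b1 = 54.409050, r_b2 = 67.733716
tip radii: r_a1 = 59.440500, r_a2 = 73.426500
no profile shift: α' = α, a' = a
action lengths: √(r_a1²−r_b1²) = 23.933831, √(r_a2²−r_b2²) = 28.347745
base pitch p_b = π·m·cos α = 6.976779
CR = (23.933831 + 28.347745 − 128.205000·sin 17.69000°)/6.976779 = 1.909812
contact ratio ≈ 1.9098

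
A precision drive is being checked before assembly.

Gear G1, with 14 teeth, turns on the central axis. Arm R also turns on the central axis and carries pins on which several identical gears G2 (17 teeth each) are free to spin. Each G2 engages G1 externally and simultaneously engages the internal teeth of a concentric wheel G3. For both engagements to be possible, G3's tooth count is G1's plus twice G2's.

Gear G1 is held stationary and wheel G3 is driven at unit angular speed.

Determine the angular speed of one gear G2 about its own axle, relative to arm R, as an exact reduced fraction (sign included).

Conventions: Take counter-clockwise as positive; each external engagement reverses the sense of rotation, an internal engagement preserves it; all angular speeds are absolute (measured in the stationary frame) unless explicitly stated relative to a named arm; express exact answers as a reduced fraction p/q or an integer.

336/527

topology: planetary set — G1 14T / G2 17T / G3 48T, arm = carrier (Willis)
ring teeth: 14 + 2·17 = 48
14(ω_sun−ω_arm) = −48(ω_ring−ω_arm),  ω_sun = 0, ω_ring = 1
14(0−ω_arm) = −48(1−ω_arm)  ⇒  62·ω_arm = 48  ⇒  ω_arm = 24/31
sun–planet mesh: 14·(0−24/31) = −17·(ω_p−ω_arm)  ⇒  ω_p−ω_arm = 336/527
exact speed ratio = 336/527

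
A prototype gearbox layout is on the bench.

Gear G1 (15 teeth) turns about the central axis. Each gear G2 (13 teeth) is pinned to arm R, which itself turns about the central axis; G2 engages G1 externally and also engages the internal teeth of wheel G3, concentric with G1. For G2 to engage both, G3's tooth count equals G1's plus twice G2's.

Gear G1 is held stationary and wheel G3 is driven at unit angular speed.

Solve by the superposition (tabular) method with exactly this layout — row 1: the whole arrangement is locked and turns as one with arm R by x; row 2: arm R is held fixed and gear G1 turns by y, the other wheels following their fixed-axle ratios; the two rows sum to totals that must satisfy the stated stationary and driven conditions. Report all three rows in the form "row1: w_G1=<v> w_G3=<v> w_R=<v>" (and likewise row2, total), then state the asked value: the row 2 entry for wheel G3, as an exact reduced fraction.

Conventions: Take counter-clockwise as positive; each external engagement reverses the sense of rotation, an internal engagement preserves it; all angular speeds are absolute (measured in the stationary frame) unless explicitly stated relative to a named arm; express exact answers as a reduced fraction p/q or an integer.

topology: planetary set — G1 15T / G2 13T / G3 41T, arm = carrier (Willis)
row 1: whole set turns with the arm by x
superposition row 2 [arm held]: sun y, ring −(15/41)·y, arm 0
boundary: total ω_sun = x + y = 0 and total ω_ring = x − (15/41)·y = 1  ⇒  y = -41/56, x = 41/56
row 2 ring = −(15/41)·(-41/56) = 15/56
totals (row 1 + row 2): sun 41/56 + (-41/56) = 0, ring 41/56 + 15/56 = 1, arm 41/56 + 0 = 41/56
asked cell (row2, ring) = 15/56

row1: w_G1=41/56 w_G3=41/56 w_R=41/56
row2: w_G1=-41/56 w_G3=15/56 w_R=0
total: w_G1=0 w_G3=1 w_R=41/56
asked value: 15/56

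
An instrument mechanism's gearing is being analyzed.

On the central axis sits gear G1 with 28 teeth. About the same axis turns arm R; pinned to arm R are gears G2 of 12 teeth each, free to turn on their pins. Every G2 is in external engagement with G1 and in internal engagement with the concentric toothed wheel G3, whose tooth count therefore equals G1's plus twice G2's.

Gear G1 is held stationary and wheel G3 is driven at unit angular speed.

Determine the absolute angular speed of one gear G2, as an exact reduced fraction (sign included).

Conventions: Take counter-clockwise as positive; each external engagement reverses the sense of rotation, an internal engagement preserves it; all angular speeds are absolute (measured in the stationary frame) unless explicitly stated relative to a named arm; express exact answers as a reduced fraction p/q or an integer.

topology: planetary set — G1 28T / G2 12T / G3 52T, arm = carrier (Willis)
ring teeth: 28 + 2·12 = 52
28(ω_sun−ω_arm) = −52(ω_ring−ω_arm),  ω_sun = 0, ω_ring = 1
28(0−ω_arm) = −52(1−ω_arm)  ⇒  80·ω_arm = 52  ⇒  ω_arm = 13/20
sun–planet mesh: 28·(0−13/20) = −12·(ω_p−ω_arm)  ⇒  ω_p−ω_arm = 91/60
ω_p = 13/20 + 91/60 = 13/6
exact speed ratio = 13/6

13/6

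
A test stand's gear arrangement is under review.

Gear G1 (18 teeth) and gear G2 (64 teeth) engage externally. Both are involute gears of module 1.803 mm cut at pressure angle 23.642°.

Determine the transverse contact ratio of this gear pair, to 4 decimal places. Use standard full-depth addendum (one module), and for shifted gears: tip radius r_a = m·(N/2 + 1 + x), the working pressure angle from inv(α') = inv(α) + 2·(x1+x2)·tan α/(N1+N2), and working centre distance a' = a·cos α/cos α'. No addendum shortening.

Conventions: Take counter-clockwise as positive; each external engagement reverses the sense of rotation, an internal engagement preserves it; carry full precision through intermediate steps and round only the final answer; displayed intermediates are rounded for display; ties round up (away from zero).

topology: single-mesh involute geometry — m = 1.803, 18T/64T pair
base radii: r_b1 = 14.865052, r_b2 = 52.853518
tip radii: r_a1 = 18.030000, r_a2 = 59.499000
no profile shift: α' = α, a' = a
action lengths: √(r_a1²−r_b1²) = 10.203486, √(r_a2²−r_b2²) = 27.324653
base pitch p_b = π·m·cos α = 5.188882
CR = (10.203486 + 27.324653 − 73.923000·sin 23.64200°)/5.188882 = 1.519304
contact ratio ≈ 1.5193

1.5193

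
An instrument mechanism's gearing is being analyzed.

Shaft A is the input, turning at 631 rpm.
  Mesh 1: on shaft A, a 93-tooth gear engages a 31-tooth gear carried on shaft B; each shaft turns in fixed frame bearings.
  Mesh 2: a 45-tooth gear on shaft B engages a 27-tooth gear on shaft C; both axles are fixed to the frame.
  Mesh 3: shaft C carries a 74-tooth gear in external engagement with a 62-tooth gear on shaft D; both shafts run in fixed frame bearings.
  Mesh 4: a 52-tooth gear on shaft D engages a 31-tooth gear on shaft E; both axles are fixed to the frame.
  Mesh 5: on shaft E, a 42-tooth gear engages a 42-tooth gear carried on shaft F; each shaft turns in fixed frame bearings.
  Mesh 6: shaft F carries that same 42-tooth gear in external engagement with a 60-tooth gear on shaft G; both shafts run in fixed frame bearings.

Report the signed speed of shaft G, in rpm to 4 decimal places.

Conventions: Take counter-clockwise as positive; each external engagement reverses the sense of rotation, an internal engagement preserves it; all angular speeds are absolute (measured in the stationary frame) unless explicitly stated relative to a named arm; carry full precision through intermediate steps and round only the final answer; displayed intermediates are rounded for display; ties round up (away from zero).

class = fixed-axis compound train [6 meshes; 6 ratios multiply, 6 sense flips]
mesh 1 [93T→31T]: ω = 631.0000×93/31 = 1893.0000 rpm, sense flips to −
mesh 2 [45T→27T]: ω = 1893.0000×45/27 = 3155.0000 rpm, sense flips to +
mesh 3 [74T→62T]: ω = 3155.0000×74/62 = 3765.6452 rpm, sense flips to −
mesh 4 [52T→31T]: ω = 3765.6452×52/31 = 6316.5661 rpm, sense flips to +
mesh 5 [42T→42T]: ω = 6316.5661×42/42 = 6316.5661 rpm, sense flips to −
mesh 6 [42T→60T]: ω = 6316.5661×42/60 = 4421.5963 rpm, sense flips to +
signed output speed = +4421.5963 rpm

+4421.5963 rpm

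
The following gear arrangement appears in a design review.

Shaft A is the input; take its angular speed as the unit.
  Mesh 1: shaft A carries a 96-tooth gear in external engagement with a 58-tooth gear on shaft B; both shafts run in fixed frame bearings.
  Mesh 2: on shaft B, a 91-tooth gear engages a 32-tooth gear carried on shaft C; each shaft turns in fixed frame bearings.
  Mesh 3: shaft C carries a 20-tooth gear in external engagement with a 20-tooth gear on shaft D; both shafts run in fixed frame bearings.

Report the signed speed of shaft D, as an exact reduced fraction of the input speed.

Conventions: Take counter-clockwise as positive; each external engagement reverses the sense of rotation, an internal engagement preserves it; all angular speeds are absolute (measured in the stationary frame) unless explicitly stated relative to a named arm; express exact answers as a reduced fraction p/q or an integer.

3-mesh fixed-axis compound train (all bearings frame-fixed)
mesh 1 [96T→58T]: |ω|/ω_in = 1×96/58 = 48/29, sense flips to −
mesh 2 [91T→32T]: |ω|/ω_in = (48/29)×91/32 = 273/58, sense flips to +
mesh 3 [20T→20T]: |ω|/ω_in = (273/58)×20/20 = 273/58, sense flips to −
signed output speed (× input speed) = -273/58

-273/58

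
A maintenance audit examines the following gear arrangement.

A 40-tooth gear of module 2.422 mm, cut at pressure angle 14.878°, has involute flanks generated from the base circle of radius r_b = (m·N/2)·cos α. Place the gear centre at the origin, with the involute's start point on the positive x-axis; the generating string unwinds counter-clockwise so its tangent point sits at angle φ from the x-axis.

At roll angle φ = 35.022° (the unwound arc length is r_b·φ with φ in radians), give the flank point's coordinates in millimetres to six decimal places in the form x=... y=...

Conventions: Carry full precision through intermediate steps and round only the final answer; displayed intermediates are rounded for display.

x=54.761753 y=3.432530

class = single-mesh tooth geometry [base-circle involute, m = 2.422, 40T]
pitch radius r_p = m·N/2 = 2.422·40/2 = 48.440000
base radius r_b = r_p·cos α = 48.440000·cos 14.878° = 46.816036
roll angle φ = 35.022° = 0.61124921 rad
x = r_b·(cos φ + φ·sin φ) = 54.761753
y = r_b·(sin φ − φ·cos φ) = 3.432530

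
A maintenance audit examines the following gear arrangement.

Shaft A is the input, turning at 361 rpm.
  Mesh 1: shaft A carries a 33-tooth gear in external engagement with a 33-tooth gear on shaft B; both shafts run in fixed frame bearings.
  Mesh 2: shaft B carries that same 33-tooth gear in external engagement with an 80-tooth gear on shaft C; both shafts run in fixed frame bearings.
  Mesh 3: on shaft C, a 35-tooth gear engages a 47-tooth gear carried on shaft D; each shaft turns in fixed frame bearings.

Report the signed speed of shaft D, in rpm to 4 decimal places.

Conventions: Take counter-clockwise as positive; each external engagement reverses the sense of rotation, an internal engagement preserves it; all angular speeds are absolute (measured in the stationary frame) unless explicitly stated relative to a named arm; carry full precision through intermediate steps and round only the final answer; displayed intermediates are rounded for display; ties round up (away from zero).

recognized (4 fixed axles, 3 meshes): fixed-axis compound train
mesh 1 [33T→33T]: ω = 361.0000×33/33 = 361.0000 rpm, sense flips to −
mesh 2 [33T→80T]: ω = 361.0000×33/80 = 148.9125 rpm, sense flips to +
mesh 3 [35T→47T]: ω = 148.9125×35/47 = 110.8923 rpm, sense flips to −
signed output speed = -110.8923 rpm

-110.8923 rpm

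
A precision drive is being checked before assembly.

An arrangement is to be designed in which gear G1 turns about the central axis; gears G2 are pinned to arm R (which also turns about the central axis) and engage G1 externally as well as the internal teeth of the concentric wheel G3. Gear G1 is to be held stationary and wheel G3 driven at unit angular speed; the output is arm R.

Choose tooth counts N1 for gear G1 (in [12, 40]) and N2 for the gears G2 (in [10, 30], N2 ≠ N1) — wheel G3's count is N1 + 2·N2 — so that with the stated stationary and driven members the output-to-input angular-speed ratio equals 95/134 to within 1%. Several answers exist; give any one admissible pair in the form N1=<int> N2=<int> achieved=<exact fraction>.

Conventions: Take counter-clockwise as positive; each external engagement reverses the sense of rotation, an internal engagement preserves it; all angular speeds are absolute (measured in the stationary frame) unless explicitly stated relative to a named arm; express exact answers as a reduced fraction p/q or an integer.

N1=39 N2=28 achieved=95/134

class = planetary set [ratio 95/134 wanted; Willis about the carrier]
Willis with ω_sun = 0: ω_arm/ω_ring = N3/(N1+N3); set equal to 95/134  ⇒  N3/N1 = (95/134)/(1 − 95/134) = 95/39
N3 = N1 + 2·N2  ⇒  N2/N1 = (N3/N1 − 1)/2 = (95/39 − 1)/2 = 28/39
smallest multiple with N1 ≥ 12 and N2 ≥ 10: k = 1  ⇒  N1 = 1·39 = 39, N2 = 1·28 = 28 (N1 ≤ 40, N2 ≤ 30, N2 ≠ N1 ✓), N3 = 39 + 2·28 = 95
check: N3/(N1+N3) with N1 = 39, N3 = 95 gives 95/134; |achieved − target| = 0 ≤ 19/2680 ✓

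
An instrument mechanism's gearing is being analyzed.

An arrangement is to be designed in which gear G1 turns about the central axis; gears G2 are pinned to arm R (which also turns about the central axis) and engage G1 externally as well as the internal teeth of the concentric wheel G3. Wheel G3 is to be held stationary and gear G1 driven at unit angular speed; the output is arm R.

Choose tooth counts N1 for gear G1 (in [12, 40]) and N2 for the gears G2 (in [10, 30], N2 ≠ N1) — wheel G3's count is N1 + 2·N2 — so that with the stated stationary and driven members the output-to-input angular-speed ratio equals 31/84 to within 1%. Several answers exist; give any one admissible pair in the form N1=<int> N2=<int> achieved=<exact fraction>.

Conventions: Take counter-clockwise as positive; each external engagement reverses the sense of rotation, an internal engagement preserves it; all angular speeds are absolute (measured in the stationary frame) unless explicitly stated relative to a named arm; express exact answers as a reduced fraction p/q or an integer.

N1=31 N2=11 achieved=31/84

class = planetary set [ratio 31/84 wanted; Willis about the carrier]
Willis with ω_ring = 0: ω_arm/ω_sun = N1/(N1+N3); set equal to 31/84  ⇒  N3/N1 = 1/(31/84) − 1 = 53/31
N3 = N1 + 2·N2  ⇒  N2/N1 = (N3/N1 − 1)/2 = (53/31 − 1)/2 = 11/31
smallest multiple with N1 ≥ 12 and N2 ≥ 10: k = 1  ⇒  N1 = 1·31 = 31, N2 = 1·11 = 11 (N1 ≤ 40, N2 ≤ 30, N2 ≠ N1 ✓), N3 = 31 + 2·11 = 53
check: N1/(N1+N3) with N1 = 31, N3 = 53 gives 31/84; |achieved − target| = 0 ≤ 31/8400 ✓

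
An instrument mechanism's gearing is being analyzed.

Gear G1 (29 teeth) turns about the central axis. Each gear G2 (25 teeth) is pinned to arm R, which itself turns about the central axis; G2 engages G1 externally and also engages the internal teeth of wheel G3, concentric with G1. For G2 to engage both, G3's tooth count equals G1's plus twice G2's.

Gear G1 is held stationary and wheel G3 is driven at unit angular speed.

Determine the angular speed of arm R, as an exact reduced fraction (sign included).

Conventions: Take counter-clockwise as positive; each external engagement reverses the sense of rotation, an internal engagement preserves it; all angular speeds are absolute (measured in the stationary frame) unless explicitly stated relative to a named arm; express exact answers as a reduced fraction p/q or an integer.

recognized (axles ride arm R): planetary set, 29/25/79 teeth
ring teeth: 29 + 2·25 = 79
29(ω_sun−ω_arm) = −79(ω_ring−ω_arm),  ω_sun = 0, ω_ring = 1
29(0−ω_arm) = −79(1−ω_arm)  ⇒  108·ω_arm = 79  ⇒  ω_arm = 79/108
exact speed ratio = 79/108

79/108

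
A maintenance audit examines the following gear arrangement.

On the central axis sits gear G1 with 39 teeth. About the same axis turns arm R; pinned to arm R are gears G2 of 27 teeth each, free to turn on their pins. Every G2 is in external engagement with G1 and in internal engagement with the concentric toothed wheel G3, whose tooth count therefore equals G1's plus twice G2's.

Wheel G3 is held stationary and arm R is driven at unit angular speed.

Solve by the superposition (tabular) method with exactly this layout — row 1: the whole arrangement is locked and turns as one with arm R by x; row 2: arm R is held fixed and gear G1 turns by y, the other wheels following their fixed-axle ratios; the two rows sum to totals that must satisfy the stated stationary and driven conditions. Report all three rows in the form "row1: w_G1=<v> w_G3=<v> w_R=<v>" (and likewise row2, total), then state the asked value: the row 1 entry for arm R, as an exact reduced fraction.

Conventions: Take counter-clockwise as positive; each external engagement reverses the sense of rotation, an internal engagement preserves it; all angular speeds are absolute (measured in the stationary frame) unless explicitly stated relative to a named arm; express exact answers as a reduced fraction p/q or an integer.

class = planetary set [G3 = 39+2·27 = 93; Willis about the carrier]
superposition row 1 [locked train]: every member turns x
row 2 — arm fixed, fixed-axis ratios: sun y, ring −(39/93)·y, arm 0
boundary: total ω_ring = x − (39/93)·y = 0 and total ω_arm = x = 1  ⇒  y = 31/13, x = 1
row 2 ring = −(39/93)·31/13 = -1
totals (row 1 + row 2): sun 1 + 31/13 = 44/13, ring 1 + (-1) = 0, arm 1 + 0 = 1
asked cell (row1, arm) = 1

row1: w_G1=1 w_G3=1 w_R=1
row2: w_G1=31/13 w_G3=-1 w_R=0
total: w_G1=44/13 w_G3=0 w_R=1
asked value: 1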